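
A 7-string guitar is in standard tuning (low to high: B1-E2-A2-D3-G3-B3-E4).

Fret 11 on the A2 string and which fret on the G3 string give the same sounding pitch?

Fret 11 on A2 is MIDI 45 + 11 = 56 (G♯3). On the G3 string (open MIDI 55), that pitch is 56 − 55 = fret 1.

1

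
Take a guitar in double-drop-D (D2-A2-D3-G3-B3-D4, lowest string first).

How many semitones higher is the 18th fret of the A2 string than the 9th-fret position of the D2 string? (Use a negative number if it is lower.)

A2 at fret 18 → D#4 (MIDI 63); D2 at fret 9 → B2 (MIDI 47).
63 − 47 = 16, so the two pitches are 16 semitones apart.

16 semitones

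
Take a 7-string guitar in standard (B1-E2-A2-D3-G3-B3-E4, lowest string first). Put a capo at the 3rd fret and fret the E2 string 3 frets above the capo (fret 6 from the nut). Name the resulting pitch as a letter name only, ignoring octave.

The capo raises the open E2 by 3 semitones to G2; fretting 3 more gives E2 + 3 + 3 = E2 + 6 semitones, landing on A#.
(Also written Bb.)

A#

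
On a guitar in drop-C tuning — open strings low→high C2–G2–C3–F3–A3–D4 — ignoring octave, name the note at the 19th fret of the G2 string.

The open G2 string plus 19 semitones: G–G#–A–A#–…–C–C#–D.

D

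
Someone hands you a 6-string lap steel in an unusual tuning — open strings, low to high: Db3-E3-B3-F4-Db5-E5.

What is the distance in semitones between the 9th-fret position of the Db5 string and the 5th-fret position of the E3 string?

25 semitones

Db5 at fret 9 → Bb5 (MIDI 82); E3 at fret 5 → A3 (MIDI 57).
82 − 57 = 25, so the two pitches are 25 semitones apart, with Bb5 the higher.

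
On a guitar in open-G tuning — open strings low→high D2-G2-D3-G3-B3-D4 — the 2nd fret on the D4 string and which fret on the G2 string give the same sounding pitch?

21

D4 at fret 2 is D4 + 2 semitones = E4.
The open G2 string is 19 semitones below the open D4, so the same pitch on the G2 string lies at fret 2 + 19 = 21.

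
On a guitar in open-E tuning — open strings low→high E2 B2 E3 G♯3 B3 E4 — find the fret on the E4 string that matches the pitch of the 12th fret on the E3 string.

0

Fret 12 on E3 is MIDI 52 + 12 = 64 (E4). On the E4 string (open MIDI 64), that pitch is 64 − 64 = fret 0.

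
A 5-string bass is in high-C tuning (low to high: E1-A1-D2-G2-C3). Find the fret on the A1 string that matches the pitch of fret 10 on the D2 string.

15

Fret 10 on D2 is MIDI 38 + 10 = 48 (C3). On the A1 string (open MIDI 33), that pitch is 48 − 33 = fret 15.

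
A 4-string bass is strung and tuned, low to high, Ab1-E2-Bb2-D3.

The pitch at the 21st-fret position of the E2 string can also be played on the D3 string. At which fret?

11

E2 at fret 21 is E2 + 21 semitones = Db4.
The open D3 string is 10 semitones above the open E2, so the same pitch on the D3 string lies at fret 21 − 10 = 11.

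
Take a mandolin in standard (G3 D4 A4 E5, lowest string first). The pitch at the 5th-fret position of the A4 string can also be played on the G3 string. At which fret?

Fret 5 on A4 is MIDI 69 + 5 = 74 (D5). On the G3 string (open MIDI 55), that pitch is 74 − 55 = fret 19.

19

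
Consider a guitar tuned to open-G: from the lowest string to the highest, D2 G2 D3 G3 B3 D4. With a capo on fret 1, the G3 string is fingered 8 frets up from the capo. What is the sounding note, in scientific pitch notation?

E4

The capo raises the open G3 by 1 semitone to G#3; fretting 8 more gives G3 + 1 + 8 = G3 + 9 semitones = E4.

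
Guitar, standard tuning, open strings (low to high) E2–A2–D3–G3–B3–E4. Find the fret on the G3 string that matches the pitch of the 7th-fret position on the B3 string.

B3 at fret 7 is B3 + 7 semitones = F#4.
The open G3 string is 4 semitones below the open B3, so the same pitch on the G3 string lies at fret 7 + 4 = 11.

11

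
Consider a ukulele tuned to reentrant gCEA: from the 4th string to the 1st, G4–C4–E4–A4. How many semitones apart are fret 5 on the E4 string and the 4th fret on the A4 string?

E4 at fret 5 → A4 (MIDI 69); A4 at fret 4 → C#5 (MIDI 73).
69 − 73 = -4, so the two pitches are 4 semitones apart, with C#5 the higher.

4 semitones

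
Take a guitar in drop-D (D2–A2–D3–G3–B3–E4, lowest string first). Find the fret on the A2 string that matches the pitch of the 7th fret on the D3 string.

Fret 7 on D3 is MIDI 50 + 7 = 57 (A3). On the A2 string (open MIDI 45), that pitch is 57 − 45 = fret 12.

12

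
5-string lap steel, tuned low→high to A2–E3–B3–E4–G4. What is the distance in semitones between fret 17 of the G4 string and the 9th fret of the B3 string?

G4 at fret 17 → C6 (MIDI 84); B3 at fret 9 → G#4 (MIDI 68).
84 − 68 = 16, so the two pitches are 16 semitones apart, with C6 the higher.

16 semitones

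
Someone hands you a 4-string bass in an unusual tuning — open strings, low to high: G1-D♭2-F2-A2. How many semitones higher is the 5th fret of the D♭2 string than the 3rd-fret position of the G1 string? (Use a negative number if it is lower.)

D♭2 at fret 5 → G♭2 (MIDI 42); G1 at fret 3 → B♭1 (MIDI 34).
42 − 34 = 8, so the two pitches are 8 semitones apart.

8 semitones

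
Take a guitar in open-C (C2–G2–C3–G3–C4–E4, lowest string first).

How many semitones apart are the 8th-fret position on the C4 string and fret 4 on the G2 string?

C4 at fret 8 → G#4 (MIDI 68); G2 at fret 4 → B2 (MIDI 47).
68 − 47 = 21, so the two pitches are 21 semitones apart, with G#4 the higher.

21 semitones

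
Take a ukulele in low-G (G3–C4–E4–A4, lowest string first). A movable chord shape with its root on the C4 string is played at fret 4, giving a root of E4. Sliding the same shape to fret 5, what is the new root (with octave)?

Moving from fret 4 to fret 5 shifts the root by 1 semitone.
E4 up 1 semitone is F4.

F4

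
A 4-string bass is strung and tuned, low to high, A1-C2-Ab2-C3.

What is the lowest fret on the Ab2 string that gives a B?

From Ab2, count semitones up the chromatic scale until reaching B: Ab–A–Bb–B — 3 steps.

3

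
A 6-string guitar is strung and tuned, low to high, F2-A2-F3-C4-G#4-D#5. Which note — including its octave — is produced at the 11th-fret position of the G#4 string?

G5

The open G#4 string plus 11 semitones: G#–A–A#–B–…–F–F#–G.
The walk passes from B into C once, so the octave number goes from 4 to 5.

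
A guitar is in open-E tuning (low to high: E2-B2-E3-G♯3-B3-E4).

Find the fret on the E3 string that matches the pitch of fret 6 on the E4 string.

18

E4 at fret 6 is E4 + 6 semitones = A♯4.
The open E3 string is 12 semitones below the open E4, so the same pitch on the E3 string lies at fret 6 + 12 = 18.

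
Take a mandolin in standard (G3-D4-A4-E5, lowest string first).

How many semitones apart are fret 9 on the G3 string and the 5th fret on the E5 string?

G3 at fret 9 → E4 (MIDI 64); E5 at fret 5 → A5 (MIDI 81).
64 − 81 = -17, so the two pitches are 17 semitones apart, with A5 the higher.

17 semitones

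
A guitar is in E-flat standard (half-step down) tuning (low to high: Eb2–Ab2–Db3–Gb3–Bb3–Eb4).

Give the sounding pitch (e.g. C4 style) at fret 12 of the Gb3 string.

Gb3 is MIDI 54. Adding 12 gives 66, which is Gb4.

Gb4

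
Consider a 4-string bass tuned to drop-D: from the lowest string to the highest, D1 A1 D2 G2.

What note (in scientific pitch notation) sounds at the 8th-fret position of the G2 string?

Each fret is one semitone, so G2 + 8 = D#3.
(Equivalently spelled Eb3.)

D#3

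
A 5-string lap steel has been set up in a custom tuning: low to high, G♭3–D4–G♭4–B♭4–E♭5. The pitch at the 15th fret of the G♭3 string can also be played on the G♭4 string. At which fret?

Fret 15 on G♭3 is MIDI 54 + 15 = 69 (A4). On the G♭4 string (open MIDI 66), that pitch is 69 − 66 = fret 3.

3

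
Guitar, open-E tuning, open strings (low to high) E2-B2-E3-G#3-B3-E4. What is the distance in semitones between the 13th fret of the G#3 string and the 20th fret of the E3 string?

3 semitones

G#3 at fret 13 → A4 (MIDI 69); E3 at fret 20 → C5 (MIDI 72).
69 − 72 = -3, so the two pitches are 3 semitones apart, with C5 the higher.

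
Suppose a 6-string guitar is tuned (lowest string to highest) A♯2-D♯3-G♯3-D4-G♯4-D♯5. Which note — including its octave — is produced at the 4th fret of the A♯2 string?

D3

Each fret is one semitone, so A♯2 + 4 = D3.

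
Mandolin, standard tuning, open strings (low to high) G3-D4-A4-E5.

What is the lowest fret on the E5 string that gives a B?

From E5, count semitones up the chromatic scale until reaching B: E–F–F#–G–G#–A–A#–B — 7 steps.

7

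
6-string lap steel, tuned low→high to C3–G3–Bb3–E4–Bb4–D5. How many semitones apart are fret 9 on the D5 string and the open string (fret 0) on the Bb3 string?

D5 at fret 9 → B5 (MIDI 83); Bb3 at fret 0 → Bb3 (MIDI 58).
83 − 58 = 25, so the two pitches are 25 semitones apart, with B5 the higher.

25 semitones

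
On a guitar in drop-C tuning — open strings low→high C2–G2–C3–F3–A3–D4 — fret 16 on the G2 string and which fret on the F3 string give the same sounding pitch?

G2 at fret 16 is G2 + 16 semitones = B3.
The open F3 string is 10 semitones above the open G2, so the same pitch on the F3 string lies at fret 16 − 10 = 6.

6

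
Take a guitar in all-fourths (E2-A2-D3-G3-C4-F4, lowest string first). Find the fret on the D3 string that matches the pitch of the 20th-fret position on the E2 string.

E2 at fret 20 is E2 + 20 semitones = C4.
The open D3 string is 10 semitones above the open E2, so the same pitch on the D3 string lies at fret 20 − 10 = 10.

10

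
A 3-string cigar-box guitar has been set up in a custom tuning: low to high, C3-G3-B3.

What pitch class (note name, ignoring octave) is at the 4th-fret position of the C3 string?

E

Each fret is one semitone, so C3 + 4 = E.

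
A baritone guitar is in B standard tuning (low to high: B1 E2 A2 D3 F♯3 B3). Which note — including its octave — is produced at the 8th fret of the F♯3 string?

D4

Each fret is one semitone, so F♯3 + 8 = D4.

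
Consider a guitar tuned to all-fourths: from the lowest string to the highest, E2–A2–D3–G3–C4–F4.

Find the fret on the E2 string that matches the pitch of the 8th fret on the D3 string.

18

Fret 8 on D3 is MIDI 50 + 8 = 58 (A#3). On the E2 string (open MIDI 40), that pitch is 58 − 40 = fret 18.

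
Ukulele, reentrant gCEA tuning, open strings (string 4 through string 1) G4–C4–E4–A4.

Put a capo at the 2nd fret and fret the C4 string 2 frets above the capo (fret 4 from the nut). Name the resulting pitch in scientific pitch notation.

E4

The capo raises the open C4 by 2 semitones to D4; fretting 2 more gives C4 + 2 + 2 = C4 + 4 semitones = E4.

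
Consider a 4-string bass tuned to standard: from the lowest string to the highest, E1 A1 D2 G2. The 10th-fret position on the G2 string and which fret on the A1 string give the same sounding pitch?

Fret 10 on G2 is MIDI 43 + 10 = 53 (F3). On the A1 string (open MIDI 33), that pitch is 53 − 33 = fret 20.

20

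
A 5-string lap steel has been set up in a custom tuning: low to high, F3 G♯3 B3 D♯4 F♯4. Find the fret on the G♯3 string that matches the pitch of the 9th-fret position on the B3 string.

Fret 9 on B3 is MIDI 59 + 9 = 68 (G♯4). On the G♯3 string (open MIDI 56), that pitch is 68 − 56 = fret 12.

12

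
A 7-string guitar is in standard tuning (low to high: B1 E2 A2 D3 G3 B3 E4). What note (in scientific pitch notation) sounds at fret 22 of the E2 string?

D4

E2 is MIDI 40. Adding 22 gives 62, which is D4.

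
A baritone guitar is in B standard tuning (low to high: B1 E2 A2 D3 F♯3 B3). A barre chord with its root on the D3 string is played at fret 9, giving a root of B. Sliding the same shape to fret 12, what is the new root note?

Moving from fret 9 to fret 12 shifts the root by 3 semitones.
B up 3 semitones is D.

D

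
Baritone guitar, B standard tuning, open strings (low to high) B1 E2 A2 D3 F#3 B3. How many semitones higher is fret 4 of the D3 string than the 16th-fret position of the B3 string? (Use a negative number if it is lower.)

D3 at fret 4 → F#3 (MIDI 54); B3 at fret 16 → D#5 (MIDI 75).
54 − 75 = -21, so the two pitches are 21 semitones apart.

-21 semitones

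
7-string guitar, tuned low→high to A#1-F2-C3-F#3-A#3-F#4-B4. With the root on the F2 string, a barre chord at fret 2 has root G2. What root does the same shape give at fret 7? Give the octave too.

C3

Moving from fret 2 to fret 7 shifts the root by 5 semitones.
G2 up 5 semitones is C3.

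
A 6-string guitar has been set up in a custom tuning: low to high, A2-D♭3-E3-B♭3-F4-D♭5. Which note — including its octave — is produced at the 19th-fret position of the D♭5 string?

A♭6

D♭5 is MIDI 73. Adding 19 gives 92, which is A♭6.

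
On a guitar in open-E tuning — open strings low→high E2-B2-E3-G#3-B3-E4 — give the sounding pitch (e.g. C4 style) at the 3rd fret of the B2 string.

The open B2 string plus 3 semitones: B–C–C#–D.
The walk passes from B into C once, so the octave number goes from 2 to 3.

D3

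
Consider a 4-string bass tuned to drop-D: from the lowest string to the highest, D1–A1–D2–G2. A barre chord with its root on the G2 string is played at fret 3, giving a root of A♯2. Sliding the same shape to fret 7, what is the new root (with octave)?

Moving from fret 3 to fret 7 shifts the root by 4 semitones.
A♯2 up 4 semitones is D3.

D3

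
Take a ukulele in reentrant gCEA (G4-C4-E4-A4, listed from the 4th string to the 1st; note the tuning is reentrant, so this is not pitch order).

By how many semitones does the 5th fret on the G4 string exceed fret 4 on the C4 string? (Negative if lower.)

8 semitones

G4 at fret 5 → C5 (MIDI 72); C4 at fret 4 → E4 (MIDI 64).
72 − 64 = 8, so the two pitches are 8 semitones apart.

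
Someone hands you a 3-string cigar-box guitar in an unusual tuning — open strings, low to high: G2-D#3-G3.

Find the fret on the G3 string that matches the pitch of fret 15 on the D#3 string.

11

D#3 at fret 15 is D#3 + 15 semitones = F#4.
The open G3 string is 4 semitones above the open D#3, so the same pitch on the G3 string lies at fret 15 − 4 = 11.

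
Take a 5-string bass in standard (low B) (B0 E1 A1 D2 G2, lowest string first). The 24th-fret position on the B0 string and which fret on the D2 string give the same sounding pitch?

9

Fret 24 on B0 is MIDI 23 + 24 = 47 (B2). On the D2 string (open MIDI 38), that pitch is 47 − 38 = fret 9.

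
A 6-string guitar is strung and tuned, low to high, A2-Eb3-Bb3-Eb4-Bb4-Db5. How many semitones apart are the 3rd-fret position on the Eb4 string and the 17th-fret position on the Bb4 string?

21 semitones

Eb4 at fret 3 → Gb4 (MIDI 66); Bb4 at fret 17 → Eb6 (MIDI 87).
66 − 87 = -21, so the two pitches are 21 semitones apart, with Eb6 the higher.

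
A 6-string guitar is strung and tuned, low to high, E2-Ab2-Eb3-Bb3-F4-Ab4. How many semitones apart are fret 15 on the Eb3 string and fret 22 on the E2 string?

Eb3 at fret 15 → Gb4 (MIDI 66); E2 at fret 22 → D4 (MIDI 62).
66 − 62 = 4, so the two pitches are 4 semitones apart, with Gb4 the higher.

4 semitones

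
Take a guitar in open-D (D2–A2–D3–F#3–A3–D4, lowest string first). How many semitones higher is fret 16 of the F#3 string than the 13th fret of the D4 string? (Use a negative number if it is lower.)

F#3 at fret 16 → A#4 (MIDI 70); D4 at fret 13 → D#5 (MIDI 75).
70 − 75 = -5, so the two pitches are 5 semitones apart.

-5 semitones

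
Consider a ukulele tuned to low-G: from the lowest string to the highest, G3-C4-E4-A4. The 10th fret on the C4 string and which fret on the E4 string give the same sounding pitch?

C4 at fret 10 is C4 + 10 semitones = A♯4.
The open E4 string is 4 semitones above the open C4, so the same pitch on the E4 string lies at fret 10 − 4 = 6.

6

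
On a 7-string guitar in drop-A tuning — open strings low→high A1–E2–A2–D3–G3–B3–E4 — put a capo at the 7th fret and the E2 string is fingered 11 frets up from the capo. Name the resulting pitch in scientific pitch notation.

A#3

The capo raises the open E2 by 7 semitones to B2; fretting 11 more gives E2 + 7 + 11 = E2 + 18 semitones = A#3.
(Also written Bb.)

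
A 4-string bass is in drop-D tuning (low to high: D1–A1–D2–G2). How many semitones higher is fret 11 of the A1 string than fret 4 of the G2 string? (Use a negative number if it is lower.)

A1 at fret 11 → G♯2 (MIDI 44); G2 at fret 4 → B2 (MIDI 47).
44 − 47 = -3, so the two pitches are 3 semitones apart.

-3 semitones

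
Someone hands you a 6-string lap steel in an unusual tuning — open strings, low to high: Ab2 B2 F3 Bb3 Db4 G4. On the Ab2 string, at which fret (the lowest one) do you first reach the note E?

8

From Ab2, count semitones up the chromatic scale until reaching E: Ab–A–Bb–B–C–Db–D–Eb–E — 8 steps.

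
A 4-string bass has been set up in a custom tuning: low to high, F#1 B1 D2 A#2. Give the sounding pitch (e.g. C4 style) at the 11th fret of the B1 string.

A#2

The open B1 string plus 11 semitones: B–C–C#–D–…–G#–A–A#.
The walk passes from B into C once, so the octave number goes from 1 to 2.
(Equivalently spelled Bb2.)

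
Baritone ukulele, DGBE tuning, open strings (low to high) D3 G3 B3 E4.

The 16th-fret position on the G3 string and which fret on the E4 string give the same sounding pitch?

G3 at fret 16 is G3 + 16 semitones = B4.
The open E4 string is 9 semitones above the open G3, so the same pitch on the E4 string lies at fret 16 − 9 = 7.

7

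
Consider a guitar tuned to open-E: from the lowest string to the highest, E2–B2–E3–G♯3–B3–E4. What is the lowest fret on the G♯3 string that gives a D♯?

From G♯3, count semitones up the chromatic scale until reaching D♯: G#–A–A#–B–C–C#–D–D# — 7 steps.

7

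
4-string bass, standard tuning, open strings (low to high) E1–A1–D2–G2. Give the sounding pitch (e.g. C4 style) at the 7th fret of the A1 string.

A1 is MIDI 33. Adding 7 gives 40, which is E2.

E2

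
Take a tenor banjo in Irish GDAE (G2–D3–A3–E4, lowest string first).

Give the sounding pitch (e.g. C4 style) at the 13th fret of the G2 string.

G#3

Each fret is one semitone, so G2 + 13 = G#3.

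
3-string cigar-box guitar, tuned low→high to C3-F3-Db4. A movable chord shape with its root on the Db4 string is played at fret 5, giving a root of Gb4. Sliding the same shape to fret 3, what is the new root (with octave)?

Moving from fret 5 to fret 3 shifts the root by -2 semitones.
Gb4 down 2 semitones is E4.

E4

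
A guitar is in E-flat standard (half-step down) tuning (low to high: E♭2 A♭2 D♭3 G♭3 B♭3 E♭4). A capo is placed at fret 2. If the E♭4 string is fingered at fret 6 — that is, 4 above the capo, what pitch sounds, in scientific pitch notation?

The capo raises the open E♭4 by 2 semitones to F4; fretting 4 more gives E♭4 + 2 + 4 = E♭4 + 6 semitones = A4.

A4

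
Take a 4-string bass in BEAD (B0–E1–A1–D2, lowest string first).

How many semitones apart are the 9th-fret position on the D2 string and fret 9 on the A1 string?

5 semitones

D2 at fret 9 → B2 (MIDI 47); A1 at fret 9 → F♯2 (MIDI 42).
47 − 42 = 5, so the two pitches are 5 semitones apart, with B2 the higher.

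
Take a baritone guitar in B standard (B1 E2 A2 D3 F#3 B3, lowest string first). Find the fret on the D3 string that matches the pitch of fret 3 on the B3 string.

B3 at fret 3 is B3 + 3 semitones = D4.
The open D3 string is 9 semitones below the open B3, so the same pitch on the D3 string lies at fret 3 + 9 = 12.

12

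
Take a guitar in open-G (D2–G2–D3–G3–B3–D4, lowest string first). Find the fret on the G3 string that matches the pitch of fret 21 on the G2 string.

9

Fret 21 on G2 is MIDI 43 + 21 = 64 (E4). On the G3 string (open MIDI 55), that pitch is 64 − 55 = fret 9.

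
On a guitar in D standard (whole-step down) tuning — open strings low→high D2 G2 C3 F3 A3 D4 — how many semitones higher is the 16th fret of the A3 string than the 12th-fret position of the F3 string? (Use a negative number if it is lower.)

A3 at fret 16 → C#5 (MIDI 73); F3 at fret 12 → F4 (MIDI 65).
73 − 65 = 8, so the two pitches are 8 semitones apart.

8 semitones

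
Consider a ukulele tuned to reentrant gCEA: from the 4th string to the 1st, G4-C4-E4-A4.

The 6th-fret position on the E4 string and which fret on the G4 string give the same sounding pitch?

Fret 6 on E4 is MIDI 64 + 6 = 70 (A#4). On the G4 string (open MIDI 67), that pitch is 70 − 67 = fret 3.

3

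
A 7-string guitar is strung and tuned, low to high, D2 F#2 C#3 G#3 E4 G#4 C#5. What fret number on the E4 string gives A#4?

A#4 is 6 semitones above the open E4 (E–F–F#–G–G#–A–A#), so it sits at fret 6.

6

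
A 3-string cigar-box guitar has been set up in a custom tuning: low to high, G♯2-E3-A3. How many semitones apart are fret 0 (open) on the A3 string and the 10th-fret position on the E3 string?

5 semitones

A3 at fret 0 → A3 (MIDI 57); E3 at fret 10 → D4 (MIDI 62).
57 − 62 = -5, so the two pitches are 5 semitones apart, with D4 the higher.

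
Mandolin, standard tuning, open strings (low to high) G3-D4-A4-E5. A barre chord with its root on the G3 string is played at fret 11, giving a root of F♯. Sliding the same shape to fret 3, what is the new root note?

A♯

Moving from fret 11 to fret 3 shifts the root by -8 semitones.
F♯ down 8 semitones is A♯.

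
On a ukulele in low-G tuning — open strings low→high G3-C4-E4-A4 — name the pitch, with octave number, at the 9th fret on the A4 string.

F#5

Each fret is one semitone, so A4 + 9 = F#5.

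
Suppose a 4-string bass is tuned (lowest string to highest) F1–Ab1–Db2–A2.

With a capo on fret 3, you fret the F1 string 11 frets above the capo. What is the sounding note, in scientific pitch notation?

G2

The capo raises the open F1 by 3 semitones to Ab1; fretting 11 more gives F1 + 3 + 11 = F1 + 14 semitones = G2.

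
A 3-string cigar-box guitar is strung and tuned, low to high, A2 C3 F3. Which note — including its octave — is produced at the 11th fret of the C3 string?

B3

The open C3 string plus 11 semitones: C–C#–D–D#–…–A–A#–B.
No B→C boundary is crossed, so the octave stays at 3.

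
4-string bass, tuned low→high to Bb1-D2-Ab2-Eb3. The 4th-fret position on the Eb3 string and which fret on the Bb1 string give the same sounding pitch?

Fret 4 on Eb3 is MIDI 51 + 4 = 55 (G3). On the Bb1 string (open MIDI 34), that pitch is 55 − 34 = fret 21.

21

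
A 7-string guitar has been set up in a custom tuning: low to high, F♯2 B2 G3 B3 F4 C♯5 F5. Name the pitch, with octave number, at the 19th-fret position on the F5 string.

Each fret is one semitone, so F5 + 19 = C7.

C7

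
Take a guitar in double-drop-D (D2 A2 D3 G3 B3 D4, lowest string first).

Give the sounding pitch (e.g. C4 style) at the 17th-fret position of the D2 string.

G3

The open D2 string plus 17 semitones: D–D#–E–F–…–F–F#–G.
The walk passes from B into C once, so the octave number goes from 2 to 3.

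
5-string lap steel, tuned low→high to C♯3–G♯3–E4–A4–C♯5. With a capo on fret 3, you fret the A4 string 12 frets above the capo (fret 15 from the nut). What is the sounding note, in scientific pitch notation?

The capo raises the open A4 by 3 semitones to C5; fretting 12 more gives A4 + 3 + 12 = A4 + 15 semitones = C6.

C6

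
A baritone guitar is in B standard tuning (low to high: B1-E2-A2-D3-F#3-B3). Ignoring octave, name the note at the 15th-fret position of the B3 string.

B3 is MIDI 59. Adding 15 gives 74; 74 mod 12 = 2, i.e. D.

D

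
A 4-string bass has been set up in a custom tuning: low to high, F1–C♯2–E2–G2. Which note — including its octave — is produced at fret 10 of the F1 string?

Each fret is one semitone, so F1 + 10 = D♯2.
(Equivalently spelled E♭2.)

D♯2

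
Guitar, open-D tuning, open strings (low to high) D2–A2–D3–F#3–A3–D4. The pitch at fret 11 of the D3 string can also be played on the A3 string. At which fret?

Fret 11 on D3 is MIDI 50 + 11 = 61 (C#4). On the A3 string (open MIDI 57), that pitch is 61 − 57 = fret 4.

4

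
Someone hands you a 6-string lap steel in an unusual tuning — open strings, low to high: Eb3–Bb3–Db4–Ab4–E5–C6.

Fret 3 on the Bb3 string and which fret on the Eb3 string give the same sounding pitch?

Fret 3 on Bb3 is MIDI 58 + 3 = 61 (Db4). On the Eb3 string (open MIDI 51), that pitch is 61 − 51 = fret 10.

10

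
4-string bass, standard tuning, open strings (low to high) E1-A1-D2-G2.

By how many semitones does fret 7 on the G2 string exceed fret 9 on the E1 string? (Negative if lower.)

13 semitones

G2 at fret 7 → D3 (MIDI 50); E1 at fret 9 → C♯2 (MIDI 37).
50 − 37 = 13, so the two pitches are 13 semitones apart.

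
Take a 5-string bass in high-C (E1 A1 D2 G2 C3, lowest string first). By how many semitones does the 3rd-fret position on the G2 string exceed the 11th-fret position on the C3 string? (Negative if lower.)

G2 at fret 3 → A♯2 (MIDI 46); C3 at fret 11 → B3 (MIDI 59).
46 − 59 = -13, so the two pitches are 13 semitones apart.

-13 semitones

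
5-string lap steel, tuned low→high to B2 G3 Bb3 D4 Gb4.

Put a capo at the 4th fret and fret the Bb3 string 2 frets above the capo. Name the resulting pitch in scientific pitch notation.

E4

The capo raises the open Bb3 by 4 semitones to D4; fretting 2 more gives Bb3 + 4 + 2 = Bb3 + 6 semitones = E4.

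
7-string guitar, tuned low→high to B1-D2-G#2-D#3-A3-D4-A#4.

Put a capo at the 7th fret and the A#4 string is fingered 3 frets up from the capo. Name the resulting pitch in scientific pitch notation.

The capo raises the open A#4 by 7 semitones to F5; fretting 3 more gives A#4 + 7 + 3 = A#4 + 10 semitones = G#5.
(Also written Ab.)

G#5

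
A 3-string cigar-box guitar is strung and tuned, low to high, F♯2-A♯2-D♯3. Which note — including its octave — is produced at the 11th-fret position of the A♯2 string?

A3

A♯2 is MIDI 46. Adding 11 gives 57, which is A3.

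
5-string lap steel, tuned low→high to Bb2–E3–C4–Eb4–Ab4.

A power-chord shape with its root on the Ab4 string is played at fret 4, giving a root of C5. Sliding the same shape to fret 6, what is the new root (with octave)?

Moving from fret 4 to fret 6 shifts the root by 2 semitones.
C5 up 2 semitones is D5.

D5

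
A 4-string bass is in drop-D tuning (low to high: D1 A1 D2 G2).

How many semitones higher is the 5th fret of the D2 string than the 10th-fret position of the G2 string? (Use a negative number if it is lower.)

D2 at fret 5 → G2 (MIDI 43); G2 at fret 10 → F3 (MIDI 53).
43 − 53 = -10, so the two pitches are 10 semitones apart.

-10 semitones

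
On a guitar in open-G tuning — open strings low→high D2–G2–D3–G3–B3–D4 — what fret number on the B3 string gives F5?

F5 is 18 semitones above the open B3 (B–C–C#–D–…–D#–E–F), so it sits at fret 18.

18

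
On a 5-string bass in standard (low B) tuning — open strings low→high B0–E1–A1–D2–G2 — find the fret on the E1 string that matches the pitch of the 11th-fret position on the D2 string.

D2 at fret 11 is D2 + 11 semitones = C♯3.
The open E1 string is 10 semitones below the open D2, so the same pitch on the E1 string lies at fret 11 + 10 = 21.

21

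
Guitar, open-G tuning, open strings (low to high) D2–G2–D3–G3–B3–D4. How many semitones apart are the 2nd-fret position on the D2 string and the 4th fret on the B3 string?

D2 at fret 2 → E2 (MIDI 40); B3 at fret 4 → D#4 (MIDI 63).
40 − 63 = -23, so the two pitches are 23 semitones apart, with D#4 the higher.

23 semitones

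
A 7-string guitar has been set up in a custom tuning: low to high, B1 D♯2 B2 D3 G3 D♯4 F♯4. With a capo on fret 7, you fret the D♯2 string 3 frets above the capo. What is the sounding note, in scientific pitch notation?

The capo raises the open D♯2 by 7 semitones to A♯2; fretting 3 more gives D♯2 + 7 + 3 = D♯2 + 10 semitones = C♯3.

C♯3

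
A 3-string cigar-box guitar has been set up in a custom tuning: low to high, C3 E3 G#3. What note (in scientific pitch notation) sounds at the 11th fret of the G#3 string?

Each fret is one semitone, so G#3 + 11 = G4.

G4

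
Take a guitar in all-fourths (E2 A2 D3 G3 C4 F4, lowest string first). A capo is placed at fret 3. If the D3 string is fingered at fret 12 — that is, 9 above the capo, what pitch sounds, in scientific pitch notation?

The capo raises the open D3 by 3 semitones to F3; fretting 9 more gives D3 + 3 + 9 = D3 + 12 semitones = D4.

D4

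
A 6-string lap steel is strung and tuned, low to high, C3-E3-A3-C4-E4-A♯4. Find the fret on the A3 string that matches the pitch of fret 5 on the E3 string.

0

E3 at fret 5 is E3 + 5 semitones = A3.
The open A3 string is 5 semitones above the open E3, so the same pitch on the A3 string lies at fret 5 − 5 = 0.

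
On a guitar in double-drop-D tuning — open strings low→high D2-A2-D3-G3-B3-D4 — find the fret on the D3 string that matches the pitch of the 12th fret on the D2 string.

D2 at fret 12 is D2 + 12 semitones = D3.
The open D3 string is 12 semitones above the open D2, so the same pitch on the D3 string lies at fret 12 − 12 = 0.

0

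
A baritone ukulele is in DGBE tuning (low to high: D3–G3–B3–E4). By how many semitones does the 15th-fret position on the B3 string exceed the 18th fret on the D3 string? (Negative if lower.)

B3 at fret 15 → D5 (MIDI 74); D3 at fret 18 → G♯4 (MIDI 68).
74 − 68 = 6, so the two pitches are 6 semitones apart.

6 semitones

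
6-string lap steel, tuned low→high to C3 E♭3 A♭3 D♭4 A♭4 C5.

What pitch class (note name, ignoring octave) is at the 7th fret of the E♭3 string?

E♭3 is MIDI 51. Adding 7 gives 58; 58 mod 12 = 10, i.e. B♭.
(Equivalently spelled A♯.)

B♭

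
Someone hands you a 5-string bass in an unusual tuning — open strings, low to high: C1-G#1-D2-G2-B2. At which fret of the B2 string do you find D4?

D4 is 15 semitones above the open B2 (B–C–C#–D–…–C–C#–D), so it sits at fret 15.

15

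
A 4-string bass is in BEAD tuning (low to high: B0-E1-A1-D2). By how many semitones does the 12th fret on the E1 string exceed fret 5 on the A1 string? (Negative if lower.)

2 semitones

E1 at fret 12 → E2 (MIDI 40); A1 at fret 5 → D2 (MIDI 38).
40 − 38 = 2, so the two pitches are 2 semitones apart.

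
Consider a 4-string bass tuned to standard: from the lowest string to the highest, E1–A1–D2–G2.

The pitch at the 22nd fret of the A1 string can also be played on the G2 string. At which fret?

Fret 22 on A1 is MIDI 33 + 22 = 55 (G3). On the G2 string (open MIDI 43), that pitch is 55 − 43 = fret 12.

12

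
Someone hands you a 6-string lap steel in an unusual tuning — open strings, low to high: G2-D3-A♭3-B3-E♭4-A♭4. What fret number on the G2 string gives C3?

5

C3 is 5 semitones above the open G2 (G–Ab–A–Bb–B–C), so it sits at fret 5.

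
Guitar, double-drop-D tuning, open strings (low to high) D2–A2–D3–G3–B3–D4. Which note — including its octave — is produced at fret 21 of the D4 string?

B5

Each fret is one semitone, so D4 + 21 = B5.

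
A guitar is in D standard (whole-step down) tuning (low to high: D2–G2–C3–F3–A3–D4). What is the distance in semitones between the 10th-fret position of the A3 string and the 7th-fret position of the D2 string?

A3 at fret 10 → G4 (MIDI 67); D2 at fret 7 → A2 (MIDI 45).
67 − 45 = 22, so the two pitches are 22 semitones apart, with G4 the higher.

22 semitones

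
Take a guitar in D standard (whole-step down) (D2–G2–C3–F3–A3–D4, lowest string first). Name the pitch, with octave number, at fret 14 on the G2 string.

A3

Each fret is one semitone, so G2 + 14 = A3.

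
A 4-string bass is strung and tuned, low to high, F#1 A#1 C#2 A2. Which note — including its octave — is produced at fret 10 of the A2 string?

The open A2 string plus 10 semitones: A–A#–B–C–…–F–F#–G.
The walk passes from B into C once, so the octave number goes from 2 to 3.

G3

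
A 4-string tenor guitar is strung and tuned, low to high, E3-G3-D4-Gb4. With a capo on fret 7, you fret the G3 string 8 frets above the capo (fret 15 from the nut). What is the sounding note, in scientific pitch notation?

The capo raises the open G3 by 7 semitones to D4; fretting 8 more gives G3 + 7 + 8 = G3 + 15 semitones = Bb4.
(Also written A#.)

Bb4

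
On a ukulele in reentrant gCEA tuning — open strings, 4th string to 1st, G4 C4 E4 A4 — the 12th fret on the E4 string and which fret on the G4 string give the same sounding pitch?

E4 at fret 12 is E4 + 12 semitones = E5.
The open G4 string is 3 semitones above the open E4, so the same pitch on the G4 string lies at fret 12 − 3 = 9.

9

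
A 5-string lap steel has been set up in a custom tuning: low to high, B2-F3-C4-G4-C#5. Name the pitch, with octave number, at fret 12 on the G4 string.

G5

G4 is MIDI 67. Adding 12 gives 79, which is G5.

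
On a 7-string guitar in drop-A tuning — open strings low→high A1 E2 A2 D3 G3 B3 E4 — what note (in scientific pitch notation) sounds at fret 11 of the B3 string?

B3 is MIDI 59. Adding 11 gives 70, which is A#4.
(Equivalently spelled Bb4.)

A#4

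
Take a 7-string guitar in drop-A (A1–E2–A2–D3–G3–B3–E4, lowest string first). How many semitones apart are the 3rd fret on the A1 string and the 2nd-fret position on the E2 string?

A1 at fret 3 → C2 (MIDI 36); E2 at fret 2 → F♯2 (MIDI 42).
36 − 42 = -6, so the two pitches are 6 semitones apart, with F♯2 the higher.

6 semitones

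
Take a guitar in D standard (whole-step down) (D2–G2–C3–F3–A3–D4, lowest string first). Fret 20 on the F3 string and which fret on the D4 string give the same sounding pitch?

Fret 20 on F3 is MIDI 53 + 20 = 73 (C♯5). On the D4 string (open MIDI 62), that pitch is 73 − 62 = fret 11.

11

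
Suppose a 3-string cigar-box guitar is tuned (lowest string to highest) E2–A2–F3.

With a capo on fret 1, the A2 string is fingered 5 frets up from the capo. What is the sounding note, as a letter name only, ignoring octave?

The capo raises the open A2 by 1 semitone to A♯2; fretting 5 more gives A2 + 1 + 5 = A2 + 6 semitones, landing on D♯.
(Also written E♭.)

D♯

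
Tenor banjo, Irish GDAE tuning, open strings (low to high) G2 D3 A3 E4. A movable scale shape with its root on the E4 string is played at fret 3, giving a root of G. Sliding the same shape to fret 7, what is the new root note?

Moving from fret 3 to fret 7 shifts the root by 4 semitones.
G up 4 semitones is B.

B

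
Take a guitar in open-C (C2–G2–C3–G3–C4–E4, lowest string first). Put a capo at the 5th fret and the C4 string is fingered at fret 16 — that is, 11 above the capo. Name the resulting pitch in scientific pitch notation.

E5

The capo raises the open C4 by 5 semitones to F4; fretting 11 more gives C4 + 5 + 11 = C4 + 16 semitones = E5.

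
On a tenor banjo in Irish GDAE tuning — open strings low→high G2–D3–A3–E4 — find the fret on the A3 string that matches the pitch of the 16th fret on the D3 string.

D3 at fret 16 is D3 + 16 semitones = F♯4.
The open A3 string is 7 semitones above the open D3, so the same pitch on the A3 string lies at fret 16 − 7 = 9.

9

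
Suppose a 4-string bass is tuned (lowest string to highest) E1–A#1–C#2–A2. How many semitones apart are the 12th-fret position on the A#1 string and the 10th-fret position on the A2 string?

9 semitones

A#1 at fret 12 → A#2 (MIDI 46); A2 at fret 10 → G3 (MIDI 55).
46 − 55 = -9, so the two pitches are 9 semitones apart, with G3 the higher.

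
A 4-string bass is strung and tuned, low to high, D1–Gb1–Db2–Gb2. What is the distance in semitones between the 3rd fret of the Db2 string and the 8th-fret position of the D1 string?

6 semitones

Db2 at fret 3 → E2 (MIDI 40); D1 at fret 8 → Bb1 (MIDI 34).
40 − 34 = 6, so the two pitches are 6 semitones apart, with E2 the higher.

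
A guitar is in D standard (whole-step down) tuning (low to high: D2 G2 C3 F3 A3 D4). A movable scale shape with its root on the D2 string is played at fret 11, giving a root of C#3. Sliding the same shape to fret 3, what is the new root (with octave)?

Moving from fret 11 to fret 3 shifts the root by -8 semitones.
C#3 down 8 semitones is F2.

F2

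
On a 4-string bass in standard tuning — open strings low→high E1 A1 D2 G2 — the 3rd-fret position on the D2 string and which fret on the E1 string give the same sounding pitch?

Fret 3 on D2 is MIDI 38 + 3 = 41 (F2). On the E1 string (open MIDI 28), that pitch is 41 − 28 = fret 13.

13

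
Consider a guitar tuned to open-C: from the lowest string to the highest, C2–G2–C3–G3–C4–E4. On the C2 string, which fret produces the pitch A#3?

22

A#3 is 22 semitones above the open C2 (C–C#–D–D#–…–G#–A–A#), so it sits at fret 22.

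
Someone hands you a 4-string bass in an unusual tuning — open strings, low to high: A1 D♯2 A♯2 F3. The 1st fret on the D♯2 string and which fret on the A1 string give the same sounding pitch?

7

Fret 1 on D♯2 is MIDI 39 + 1 = 40 (E2). On the A1 string (open MIDI 33), that pitch is 40 − 33 = fret 7.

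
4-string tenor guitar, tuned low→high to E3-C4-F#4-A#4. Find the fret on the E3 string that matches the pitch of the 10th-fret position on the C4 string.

18

C4 at fret 10 is C4 + 10 semitones = A#4.
The open E3 string is 8 semitones below the open C4, so the same pitch on the E3 string lies at fret 10 + 8 = 18.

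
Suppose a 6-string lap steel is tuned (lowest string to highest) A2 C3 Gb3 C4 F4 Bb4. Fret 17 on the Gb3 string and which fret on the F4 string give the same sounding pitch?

6

Gb3 at fret 17 is Gb3 + 17 semitones = B4.
The open F4 string is 11 semitones above the open Gb3, so the same pitch on the F4 string lies at fret 17 − 11 = 6.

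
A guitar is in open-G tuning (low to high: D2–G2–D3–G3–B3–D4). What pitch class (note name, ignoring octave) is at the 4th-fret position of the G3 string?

B

The open G3 string plus 4 semitones: G–G#–A–A#–B.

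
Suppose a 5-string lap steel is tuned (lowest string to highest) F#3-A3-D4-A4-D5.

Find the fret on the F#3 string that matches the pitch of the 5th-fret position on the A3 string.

8

A3 at fret 5 is A3 + 5 semitones = D4.
The open F#3 string is 3 semitones below the open A3, so the same pitch on the F#3 string lies at fret 5 + 3 = 8.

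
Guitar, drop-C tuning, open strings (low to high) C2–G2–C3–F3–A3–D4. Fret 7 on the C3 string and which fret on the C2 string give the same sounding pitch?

19

C3 at fret 7 is C3 + 7 semitones = G3.
The open C2 string is 12 semitones below the open C3, so the same pitch on the C2 string lies at fret 7 + 12 = 19.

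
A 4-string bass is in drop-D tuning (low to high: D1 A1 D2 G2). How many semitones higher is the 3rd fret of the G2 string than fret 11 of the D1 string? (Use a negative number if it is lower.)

9 semitones

G2 at fret 3 → A♯2 (MIDI 46); D1 at fret 11 → C♯2 (MIDI 37).
46 − 37 = 9, so the two pitches are 9 semitones apart.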